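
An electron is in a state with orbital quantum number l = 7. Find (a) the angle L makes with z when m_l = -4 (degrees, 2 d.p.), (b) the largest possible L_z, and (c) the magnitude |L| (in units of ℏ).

For m_l = -4: cos θ = -4/√56, θ ≈ 122.31°.
L_z,max = lℏ = 7ℏ.
|L| = ℏ√(7·8) = 2√14 ℏ ≈ 7.483ℏ.

θ(m_l=-4) ≈ 122.31°; L_z,max = 7ℏ; |L| = 2√14 ℏ ≈ 7.483ℏ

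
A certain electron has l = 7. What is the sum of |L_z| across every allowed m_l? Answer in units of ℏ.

Σ|L_z| = 56 ℏ

m_l ∈ {-7, -6, -5, -4, -3, -2, -1, 0, 1, 2, 3, 4, 5, 6, 7}.
Σ|m_l| = 2·7(7+1)/2 = 56.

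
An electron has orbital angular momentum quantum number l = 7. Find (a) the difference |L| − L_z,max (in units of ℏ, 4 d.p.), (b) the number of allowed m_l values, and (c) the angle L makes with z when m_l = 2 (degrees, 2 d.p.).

|L|−L_z,max ≈ 0.4833ℏ; 15 values; θ(m_l=2) ≈ 74.50°

|L| − L_z,max = (2√14 − 7)ℏ ≈ 0.4833ℏ.
There are 2l+1 = 15 values of m_l.
For m_l = 2: cos θ = 2/√56, θ ≈ 74.50°.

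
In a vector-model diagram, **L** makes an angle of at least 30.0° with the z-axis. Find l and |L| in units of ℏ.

At minimum angle, m_l = l, so cos θ = l/√(l(l+1)); cos²θ = l/(l+1) = 0.7500.
Thus l = 0.7500/(1 − 0.7500) ≈ 3.
Then |L| = ℏ√(3·4) = 2√3 ℏ.

l = 3, |L| = 2√3 ℏ ≈ 3.464ℏ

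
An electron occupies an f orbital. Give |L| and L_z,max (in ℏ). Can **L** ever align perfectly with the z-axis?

No: L_z,max = 3ℏ < |L| = 2√3 ℏ ≈ 3.464ℏ

An f state has l = 3.
|L| = 2√3 ℏ ≈ 3.4641ℏ, while L_z,max = lℏ = 3ℏ.
Since |L| > L_z,max, the vector can never point exactly along z; the closest it comes is θ_min = arccos(3/√12) ≈ 30.0°.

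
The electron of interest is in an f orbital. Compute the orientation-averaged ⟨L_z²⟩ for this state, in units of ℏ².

For an f orbital, l = 3.
The allowed m_l values are -3, -2, -1, 0, 1, 2, 3.
⟨L_z²⟩ = ℏ²·l(l+1)/3 = 4ℏ².

⟨L_z²⟩ = 4 ℏ²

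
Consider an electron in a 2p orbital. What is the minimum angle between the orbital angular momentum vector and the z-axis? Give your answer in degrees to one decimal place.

2p means n = 2, l = 1.
|L| = √(l(l+1)) ℏ = √2 ℏ.
The smallest angle corresponds to the largest L_z, i.e. m_l = l = 1, giving L_z = 1ℏ.
cos θ_min = 1/√2, so θ_min ≈ 45.0°.

θ_min ≈ 45.0°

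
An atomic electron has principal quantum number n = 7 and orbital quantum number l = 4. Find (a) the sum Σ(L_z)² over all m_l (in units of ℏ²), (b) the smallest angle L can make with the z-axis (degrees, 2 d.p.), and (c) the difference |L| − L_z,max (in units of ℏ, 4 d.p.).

Σ(L_z)² = 60 ℏ²; θ_min ≈ 26.57°; |L|−L_z,max ≈ 0.4721ℏ

Σ m_l² = 60, so Σ(L_z)² = 60 ℏ².
cos θ_min = 4/√20, so θ_min ≈ 26.57°.
|L| − L_z,max = (2√5 − 4)ℏ ≈ 0.4721ℏ.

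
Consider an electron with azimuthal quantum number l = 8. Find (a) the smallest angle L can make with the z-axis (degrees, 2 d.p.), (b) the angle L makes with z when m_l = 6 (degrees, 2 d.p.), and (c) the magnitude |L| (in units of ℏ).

θ_min ≈ 19.47°; θ(m_l=6) ≈ 45.00°; |L| = 6√2 ℏ ≈ 8.485ℏ

cos θ_min = 8/√72, so θ_min ≈ 19.47°.
For m_l = 6: cos θ = 6/√72, θ ≈ 45.00°.
|L| = ℏ√(8·9) = 6√2 ℏ ≈ 8.485ℏ.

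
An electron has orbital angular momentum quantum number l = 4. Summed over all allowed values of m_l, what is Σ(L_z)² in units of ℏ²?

m_l runs from −4 to 4, i.e. {-4, -3, -2, -1, 0, 1, 2, 3, 4}.
Σ m_l² = l(l+1)(2l+1)/3 = 4·5·9/3 = 60.

Σ(L_z)² = 60 ℏ²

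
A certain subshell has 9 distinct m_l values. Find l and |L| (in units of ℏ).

Since there are 2l+1 = 9 values of m_l, l = 4.
|L| = ℏ√(l(l+1)) = ℏ√(4·5) = 2√5 ℏ.

l = 4, |L| = 2√5 ℏ ≈ 4.472ℏ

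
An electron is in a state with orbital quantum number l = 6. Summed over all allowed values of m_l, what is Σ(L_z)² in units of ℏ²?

Σ(L_z)² = 182 ℏ²

m_l runs from −6 to 6, i.e. {-6, -5, -4, -3, -2, -1, 0, 1, 2, 3, 4, 5, 6}.
Σ m_l² = l(l+1)(2l+1)/3 = 6·7·13/3 = 182.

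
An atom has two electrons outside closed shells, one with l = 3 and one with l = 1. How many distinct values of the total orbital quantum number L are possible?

3

The total orbital quantum number L ranges from |l₁ − l₂| to l₁ + l₂ in integer steps.
Allowed values: L = 2, 3, 4.
That is 3 values.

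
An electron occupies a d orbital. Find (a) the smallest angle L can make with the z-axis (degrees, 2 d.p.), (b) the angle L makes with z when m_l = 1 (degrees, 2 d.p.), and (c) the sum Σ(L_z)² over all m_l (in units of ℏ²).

θ_min ≈ 35.26°; θ(m_l=1) ≈ 65.91°; Σ(L_z)² = 10 ℏ²

D corresponds to l = 2.
cos θ_min = 2/√6, so θ_min ≈ 35.26°.
For m_l = 1: cos θ = 1/√6, θ ≈ 65.91°.
Σ m_l² = 10, so Σ(L_z)² = 10 ℏ².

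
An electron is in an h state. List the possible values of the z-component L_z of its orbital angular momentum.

For an h orbital, l = 5.
L_z = m_l ℏ with m_l ranging from −l to +l in integer steps.
For l = 5: m_l ∈ {-5, -4, -3, -2, -1, 0, 1, 2, 3, 4, 5}.

L_z ∈ {−5ℏ, −4ℏ, −3ℏ, −2ℏ, −ℏ, 0, ℏ, 2ℏ, 3ℏ, 4ℏ, 5ℏ}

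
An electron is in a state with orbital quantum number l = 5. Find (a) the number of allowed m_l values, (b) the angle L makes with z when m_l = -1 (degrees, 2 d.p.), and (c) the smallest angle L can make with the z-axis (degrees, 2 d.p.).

There are 2l+1 = 11 values of m_l.
For m_l = -1: cos θ = -1/√30, θ ≈ 100.52°.
cos θ_min = 5/√30, so θ_min ≈ 24.09°.

11 values; θ(m_l=-1) ≈ 100.52°; θ_min ≈ 24.09°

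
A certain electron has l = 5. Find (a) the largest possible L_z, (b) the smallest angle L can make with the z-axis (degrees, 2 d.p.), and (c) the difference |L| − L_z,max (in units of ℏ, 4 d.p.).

L_z,max = lℏ = 5ℏ.
cos θ_min = 5/√30, so θ_min ≈ 24.09°.
|L| − L_z,max = (√30 − 5)ℏ ≈ 0.4772ℏ.

L_z,max = 5ℏ; θ_min ≈ 24.09°; |L|−L_z,max ≈ 0.4772ℏ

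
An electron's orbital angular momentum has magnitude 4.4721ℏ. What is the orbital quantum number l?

l = 4

(|L|/ℏ)² = l(l+1) = 20.
Solving: l = 4.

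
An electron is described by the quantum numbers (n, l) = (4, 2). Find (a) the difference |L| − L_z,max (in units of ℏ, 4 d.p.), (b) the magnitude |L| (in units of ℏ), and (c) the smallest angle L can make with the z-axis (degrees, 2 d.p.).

|L|−L_z,max ≈ 0.4495ℏ; |L| = √6 ℏ ≈ 2.449ℏ; θ_min ≈ 35.26°

|L| − L_z,max = (√6 − 2)ℏ ≈ 0.4495ℏ.
|L| = ℏ√(2·3) = √6 ℏ ≈ 2.449ℏ.
cos θ_min = 2/√6, so θ_min ≈ 35.26°.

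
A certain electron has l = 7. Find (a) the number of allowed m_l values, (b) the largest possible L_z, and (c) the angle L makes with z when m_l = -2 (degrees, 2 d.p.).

15 values; L_z,max = 7ℏ; θ(m_l=-2) ≈ 105.50°

There are 2l+1 = 15 values of m_l.
L_z,max = lℏ = 7ℏ.
For m_l = -2: cos θ = -2/√56, θ ≈ 105.50°.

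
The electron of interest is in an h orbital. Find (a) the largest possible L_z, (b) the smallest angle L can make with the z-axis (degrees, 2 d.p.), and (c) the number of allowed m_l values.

L_z,max = 5ℏ; θ_min ≈ 24.09°; 11 values

H corresponds to l = 5.
L_z,max = lℏ = 5ℏ.
cos θ_min = 5/√30, so θ_min ≈ 24.09°.
There are 2l+1 = 11 values of m_l.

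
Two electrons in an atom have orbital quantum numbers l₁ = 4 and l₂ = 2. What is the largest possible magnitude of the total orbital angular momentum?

Angular momentum addition gives L = |l₁ − l₂|, …, l₁ + l₂.
Allowed values: L = 2, 3, 4, 5, 6.
The largest magnitude corresponds to L = 6: |L_tot| = ℏ√(6·7) = √42 ℏ.

|L_tot|_max = √42 ℏ ≈ 6.481ℏ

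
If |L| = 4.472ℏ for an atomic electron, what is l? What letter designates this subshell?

l = 4 (g orbital)

(|L|/ℏ)² = l(l+1) = 20.
l² + l − 20 = 0 ⇒ l = 4.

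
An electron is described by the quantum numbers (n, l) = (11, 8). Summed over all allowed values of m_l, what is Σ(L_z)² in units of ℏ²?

The allowed m_l values are -8, -7, -6, -5, -4, -3, -2, -1, 0, 1, 2, 3, 4, 5, 6, 7, 8.
Summing m² from −8 to 8: Σ m_l² = 408.

Σ(L_z)² = 408 ℏ²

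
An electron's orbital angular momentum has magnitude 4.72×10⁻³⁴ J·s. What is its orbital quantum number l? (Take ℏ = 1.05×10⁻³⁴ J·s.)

l = 4

In units of ℏ, |L| ≈ 4.495.
l(l+1) ≈ 4.495² ≈ 20.21, so l = 4.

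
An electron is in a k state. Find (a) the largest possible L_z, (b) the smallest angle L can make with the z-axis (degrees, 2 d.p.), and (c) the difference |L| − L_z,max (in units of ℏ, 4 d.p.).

L_z,max = 7ℏ; θ_min ≈ 20.70°; |L|−L_z,max ≈ 0.4833ℏ

The letter k corresponds to l = 7.
L_z,max = lℏ = 7ℏ.
cos θ_min = 7/√56, so θ_min ≈ 20.70°.
|L| − L_z,max = (2√14 − 7)ℏ ≈ 0.4833ℏ.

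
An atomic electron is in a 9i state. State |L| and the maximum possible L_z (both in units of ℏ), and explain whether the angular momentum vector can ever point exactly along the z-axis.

No: L_z,max = 6ℏ < |L| = √42 ℏ ≈ 6.481ℏ

9i means n = 9, l = 6.
|L| = √42 ℏ ≈ 6.4807ℏ, while L_z,max = lℏ = 6ℏ.
Since |L| > L_z,max, the vector can never point exactly along z; the closest it comes is θ_min = arccos(6/√42) ≈ 22.2°.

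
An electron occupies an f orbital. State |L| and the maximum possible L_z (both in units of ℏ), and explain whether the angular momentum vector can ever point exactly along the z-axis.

The letter f corresponds to l = 3.
|L| = 2√3 ℏ ≈ 3.4641ℏ, while L_z,max = lℏ = 3ℏ.
Since |L| > L_z,max, the vector can never point exactly along z; the closest it comes is θ_min = arccos(3/√12) ≈ 30.0°.

No: L_z,max = 3ℏ < |L| = 2√3 ℏ ≈ 3.464ℏ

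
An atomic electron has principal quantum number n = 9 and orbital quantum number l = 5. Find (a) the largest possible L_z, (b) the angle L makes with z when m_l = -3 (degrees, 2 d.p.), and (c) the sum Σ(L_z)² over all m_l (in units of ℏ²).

L_z,max = 5ℏ; θ(m_l=-3) ≈ 123.21°; Σ(L_z)² = 110 ℏ²

L_z,max = lℏ = 5ℏ.
For m_l = -3: cos θ = -3/√30, θ ≈ 123.21°.
Σ m_l² = 110, so Σ(L_z)² = 110 ℏ².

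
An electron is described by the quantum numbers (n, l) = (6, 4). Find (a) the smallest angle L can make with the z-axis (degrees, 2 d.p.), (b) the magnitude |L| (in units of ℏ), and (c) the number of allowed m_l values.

θ_min ≈ 26.57°; |L| = 2√5 ℏ ≈ 4.472ℏ; 9 values

cos θ_min = 4/√20, so θ_min ≈ 26.57°.
|L| = ℏ√(4·5) = 2√5 ℏ ≈ 4.472ℏ.
There are 2l+1 = 9 values of m_l.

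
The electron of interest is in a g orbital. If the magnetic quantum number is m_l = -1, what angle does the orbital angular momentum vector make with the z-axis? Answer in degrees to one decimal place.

For a g orbital, l = 4.
|L| = ℏ√(l(l+1)) = 2√5 ℏ.
L_z = m_l ℏ = −1ℏ.
cos θ = L_z/|L| = -1/√20, so θ ≈ 102.9°.

θ ≈ 102.9°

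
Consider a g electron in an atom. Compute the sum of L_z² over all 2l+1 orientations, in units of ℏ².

Σ(L_z)² = 60 ℏ²

G corresponds to l = 4.
The allowed m_l values are -4, -3, -2, -1, 0, 1, 2, 3, 4.
Σ m_l² = 2·(1 + 4 + 9 + 16) = 60.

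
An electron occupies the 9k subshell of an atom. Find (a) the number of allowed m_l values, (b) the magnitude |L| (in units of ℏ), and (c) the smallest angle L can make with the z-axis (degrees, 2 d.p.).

The 9k subshell has l = 7.
There are 2l+1 = 15 values of m_l.
|L| = ℏ√(7·8) = 2√14 ℏ ≈ 7.483ℏ.
cos θ_min = 7/√56, so θ_min ≈ 20.70°.

15 values; |L| = 2√14 ℏ ≈ 7.483ℏ; θ_min ≈ 20.70°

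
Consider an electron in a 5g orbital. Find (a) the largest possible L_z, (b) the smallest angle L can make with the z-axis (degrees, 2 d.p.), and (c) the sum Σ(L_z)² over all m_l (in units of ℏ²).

5g means n = 5, l = 4.
L_z,max = lℏ = 4ℏ.
cos θ_min = 4/√20, so θ_min ≈ 26.57°.
Σ m_l² = 60, so Σ(L_z)² = 60 ℏ².

L_z,max = 4ℏ; θ_min ≈ 26.57°; Σ(L_z)² = 60 ℏ²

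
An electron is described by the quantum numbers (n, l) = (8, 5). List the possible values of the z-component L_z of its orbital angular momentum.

L_z = m_l ℏ with m_l ranging from −l to +l in integer steps.
For l = 5: m_l ∈ {-5, -4, -3, -2, -1, 0, 1, 2, 3, 4, 5}.

L_z ∈ {−5ℏ, −4ℏ, −3ℏ, −2ℏ, −ℏ, 0, ℏ, 2ℏ, 3ℏ, 4ℏ, 5ℏ}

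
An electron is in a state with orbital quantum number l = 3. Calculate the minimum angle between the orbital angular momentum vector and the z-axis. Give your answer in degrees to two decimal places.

θ_min ≈ 30.00°

|L| = ℏ√(l(l+1)) = 2√3 ℏ.
The smallest angle corresponds to the largest L_z, i.e. m_l = l = 3, giving L_z = 3ℏ.
cos θ_min = 3/√12, so θ_min ≈ 30.00°.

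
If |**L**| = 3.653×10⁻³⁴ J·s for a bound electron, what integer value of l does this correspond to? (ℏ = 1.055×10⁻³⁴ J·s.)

|L|/ℏ = (3.653×10⁻³⁴)/(1.055×10⁻³⁴) ≈ 3.463.
l(l+1) ≈ 3.463² ≈ 11.99, so l = 3.

l = 3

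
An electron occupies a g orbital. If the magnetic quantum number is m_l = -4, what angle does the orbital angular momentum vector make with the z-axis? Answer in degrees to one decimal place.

θ ≈ 153.4°

For a g orbital, l = 4.
|L|² = l(l+1)ℏ² = 20ℏ², so |L| = 2√5 ℏ.
L_z = m_l ℏ = −4ℏ.
cos θ = L_z/|L| = -4/√20, so θ ≈ 153.4°.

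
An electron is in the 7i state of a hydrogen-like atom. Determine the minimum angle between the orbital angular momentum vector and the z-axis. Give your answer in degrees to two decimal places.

The 7i subshell has l = 6.
|L| = √(l(l+1)) ℏ = √42 ℏ.
The smallest angle corresponds to the largest L_z, i.e. m_l = l = 6, giving L_z = 6ℏ.
cos θ_min = 6/√42, so θ_min ≈ 22.21°.

θ_min ≈ 22.21°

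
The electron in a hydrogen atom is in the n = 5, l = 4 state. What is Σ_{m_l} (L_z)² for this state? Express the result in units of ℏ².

The allowed m_l values are -4, -3, -2, -1, 0, 1, 2, 3, 4.
Σ m_l² = l(l+1)(2l+1)/3 = 4·5·9/3 = 60.

Σ(L_z)² = 60 ℏ²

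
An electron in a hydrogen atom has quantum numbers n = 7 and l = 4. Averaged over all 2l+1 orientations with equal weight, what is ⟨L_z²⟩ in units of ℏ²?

The allowed m_l values are -4, -3, -2, -1, 0, 1, 2, 3, 4.
⟨L_z²⟩ = ℏ²·(Σ m_l²)/(2l+1) = ℏ²·60/9 = 6.667ℏ².

⟨L_z²⟩ = 6.667 ℏ²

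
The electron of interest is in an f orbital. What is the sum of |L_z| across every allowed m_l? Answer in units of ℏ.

For an f orbital, l = 3.
m_l runs from −3 to 3, i.e. {-3, -2, -1, 0, 1, 2, 3}.
Σ|m_l| = 2(1+2+…+3) = 12.

Σ|L_z| = 12 ℏ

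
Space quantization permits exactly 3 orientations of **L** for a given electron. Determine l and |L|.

2l + 1 = 3 ⇒ l = 1.
|L| = ℏ√(l(l+1)) = ℏ√(1·2) = √2 ℏ.

l = 1, |L| = √2 ℏ ≈ 1.414ℏ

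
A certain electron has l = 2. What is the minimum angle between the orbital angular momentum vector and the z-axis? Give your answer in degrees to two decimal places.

|L| = √(l(l+1)) ℏ = √6 ℏ.
The smallest angle corresponds to the largest L_z, i.e. m_l = l = 2, giving L_z = 2ℏ.
cos θ_min = 2/√6, so θ_min ≈ 35.26°.

θ_min ≈ 35.26°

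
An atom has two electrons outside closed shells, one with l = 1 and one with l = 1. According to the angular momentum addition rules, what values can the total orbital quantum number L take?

Angular momentum addition gives L = |l₁ − l₂|, …, l₁ + l₂.
Allowed values: L = 0, 1, 2.

L = 0, 1, 2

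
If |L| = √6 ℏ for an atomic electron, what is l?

l = 2

(|L|/ℏ)² = l(l+1) = 6.
l² + l − 6 = 0 ⇒ l = 2.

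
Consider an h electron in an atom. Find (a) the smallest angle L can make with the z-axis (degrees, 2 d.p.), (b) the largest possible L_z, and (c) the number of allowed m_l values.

The letter h corresponds to l = 5.
cos θ_min = 5/√30, so θ_min ≈ 24.09°.
L_z,max = lℏ = 5ℏ.
There are 2l+1 = 11 values of m_l.

θ_min ≈ 24.09°; L_z,max = 5ℏ; 11 values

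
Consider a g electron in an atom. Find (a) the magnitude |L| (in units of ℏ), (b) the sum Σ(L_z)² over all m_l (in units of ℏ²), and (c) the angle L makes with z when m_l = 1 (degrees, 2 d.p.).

|L| = 2√5 ℏ ≈ 4.472ℏ; Σ(L_z)² = 60 ℏ²; θ(m_l=1) ≈ 77.08°

For a g orbital, l = 4.
|L| = ℏ√(4·5) = 2√5 ℏ ≈ 4.472ℏ.
Σ m_l² = 60, so Σ(L_z)² = 60 ℏ².
For m_l = 1: cos θ = 1/√20, θ ≈ 77.08°.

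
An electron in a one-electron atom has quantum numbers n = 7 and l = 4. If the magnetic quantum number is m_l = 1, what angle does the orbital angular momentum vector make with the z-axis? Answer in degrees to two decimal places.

|L|² = l(l+1)ℏ² = 20ℏ², so |L| = 2√5 ℏ.
L_z = m_l ℏ = 1ℏ.
cos θ = L_z/|L| = 1/√20, so θ ≈ 77.08°.

θ ≈ 77.08°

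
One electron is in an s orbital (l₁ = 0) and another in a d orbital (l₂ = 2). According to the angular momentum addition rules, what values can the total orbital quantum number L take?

L = 2

L runs from |0 − 2| = 2 to 0 + 2 = 2.
L ∈ {2}.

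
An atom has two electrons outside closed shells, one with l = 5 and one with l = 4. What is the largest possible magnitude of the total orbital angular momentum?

The total orbital quantum number L ranges from |l₁ − l₂| to l₁ + l₂ in integer steps.
L ∈ {1, 2, 3, 4, 5, 6, 7, 8, 9}.
The largest magnitude corresponds to L = 9: |L_tot| = ℏ√(9·10) = 3√10 ℏ.

|L_tot|_max = 3√10 ℏ ≈ 9.487ℏ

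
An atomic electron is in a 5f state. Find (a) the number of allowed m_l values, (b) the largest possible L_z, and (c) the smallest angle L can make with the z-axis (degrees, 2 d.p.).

7 values; L_z,max = 3ℏ; θ_min ≈ 30.00°

For 5f, l = 3.
There are 2l+1 = 7 values of m_l.
L_z,max = lℏ = 3ℏ.
cos θ_min = 3/√12, so θ_min ≈ 30.00°.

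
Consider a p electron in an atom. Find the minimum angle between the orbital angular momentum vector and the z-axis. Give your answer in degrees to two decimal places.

θ_min ≈ 45.00°

The letter p corresponds to l = 1.
|L| = √(l(l+1)) ℏ = √2 ℏ.
The smallest angle corresponds to the largest L_z, i.e. m_l = l = 1, giving L_z = 1ℏ.
cos θ_min = 1/√2, so θ_min ≈ 45.00°.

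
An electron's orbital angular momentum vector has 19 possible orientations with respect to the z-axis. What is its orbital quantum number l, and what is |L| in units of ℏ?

l = 9, |L| = 3√10 ℏ ≈ 9.487ℏ

Since there are 2l+1 = 19 values of m_l, l = 9.
|L| = ℏ√(l(l+1)) = ℏ√(9·10) = 3√10 ℏ.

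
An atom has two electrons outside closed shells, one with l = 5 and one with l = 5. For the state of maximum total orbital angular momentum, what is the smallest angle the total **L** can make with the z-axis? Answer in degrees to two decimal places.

θ_min ≈ 17.55°

Angular momentum addition gives L = |l₁ − l₂|, …, l₁ + l₂.
L ∈ {0, 1, 2, 3, 4, 5, 6, 7, 8, 9, 10}.
The maximum is L = 10, with |L_tot| = ℏ√(10·11) = √110 ℏ.
The minimum angle with z is arccos(10/√110) ≈ 17.55°.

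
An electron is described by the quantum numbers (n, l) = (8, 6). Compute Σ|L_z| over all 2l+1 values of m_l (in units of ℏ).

m_l runs from −6 to 6, i.e. {-6, -5, -4, -3, -2, -1, 0, 1, 2, 3, 4, 5, 6}.
Σ|m_l| = l(l+1) = 42.

Σ|L_z| = 42 ℏ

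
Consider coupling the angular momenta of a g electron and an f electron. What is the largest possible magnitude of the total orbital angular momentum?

By the triangle rule, |l₁ − l₂| ≤ L ≤ l₁ + l₂.
So L can be 1, 2, 3, 4, 5, 6, 7.
The largest magnitude corresponds to L = 7: |L_tot| = ℏ√(7·8) = 2√14 ℏ.

|L_tot|_max = 2√14 ℏ ≈ 7.483ℏ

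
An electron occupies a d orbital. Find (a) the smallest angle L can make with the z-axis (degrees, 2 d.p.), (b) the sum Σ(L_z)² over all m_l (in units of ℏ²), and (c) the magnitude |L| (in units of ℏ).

θ_min ≈ 35.26°; Σ(L_z)² = 10 ℏ²; |L| = √6 ℏ ≈ 2.449ℏ

For a d orbital, l = 2.
cos θ_min = 2/√6, so θ_min ≈ 35.26°.
Σ m_l² = 10, so Σ(L_z)² = 10 ℏ².
|L| = ℏ√(2·3) = √6 ℏ ≈ 2.449ℏ.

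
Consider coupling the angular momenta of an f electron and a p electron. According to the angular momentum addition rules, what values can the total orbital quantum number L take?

L = 2, 3, 4

The total orbital quantum number L ranges from |l₁ − l₂| to l₁ + l₂ in integer steps.
L ∈ {2, 3, 4}.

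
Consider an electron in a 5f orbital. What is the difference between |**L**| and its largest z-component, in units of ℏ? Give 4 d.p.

5f means n = 5, l = 3.
|L| = 2√3 ℏ ≈ 3.4641ℏ, while L_z,max = lℏ = 3ℏ.
The difference is (2√3 − 3)ℏ ≈ 0.4641ℏ.

|L| − L_z,max ≈ 0.4641ℏ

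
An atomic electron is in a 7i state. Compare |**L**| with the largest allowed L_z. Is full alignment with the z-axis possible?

No: L_z,max = 6ℏ < |L| = √42 ℏ ≈ 6.481ℏ

7i means n = 7, l = 6.
|L| = √42 ℏ ≈ 6.4807ℏ, while L_z,max = lℏ = 6ℏ.
Since |L| > L_z,max, the vector can never point exactly along z; the closest it comes is θ_min = arccos(6/√42) ≈ 22.2°.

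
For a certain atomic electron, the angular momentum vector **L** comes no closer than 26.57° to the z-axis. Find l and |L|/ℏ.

cos θ_min = l/√(l(l+1)) = √(l/(l+1)), so l/(l+1) = cos²(26.57°) = 0.7999.
Solving: l = 4.
Then |L| = ℏ√(4·5) = 2√5 ℏ.

l = 4, |L| = 2√5 ℏ ≈ 4.472ℏ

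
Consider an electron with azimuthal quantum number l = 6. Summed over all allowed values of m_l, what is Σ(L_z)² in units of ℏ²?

Σ(L_z)² = 182 ℏ²

m_l runs from −6 to 6, i.e. {-6, -5, -4, -3, -2, -1, 0, 1, 2, 3, 4, 5, 6}.
Σ m_l² = 2·(1 + 4 + 9 + 16 + 25 + 36) = 182.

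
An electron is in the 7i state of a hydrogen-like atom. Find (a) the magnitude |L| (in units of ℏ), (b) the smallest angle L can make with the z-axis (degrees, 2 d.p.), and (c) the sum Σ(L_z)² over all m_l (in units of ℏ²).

For 7i, l = 6.
|L| = ℏ√(6·7) = √42 ℏ ≈ 6.481ℏ.
cos θ_min = 6/√42, so θ_min ≈ 22.21°.
Σ m_l² = 182, so Σ(L_z)² = 182 ℏ².

|L| = √42 ℏ ≈ 6.481ℏ; θ_min ≈ 22.21°; Σ(L_z)² = 182 ℏ²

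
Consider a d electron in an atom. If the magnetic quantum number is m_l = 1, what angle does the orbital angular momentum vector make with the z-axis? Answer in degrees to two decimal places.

The letter d corresponds to l = 2.
|L|² = l(l+1)ℏ² = 6ℏ², so |L| = √6 ℏ.
L_z = m_l ℏ = 1ℏ.
cos θ = L_z/|L| = 1/√6, so θ ≈ 65.91°.

θ ≈ 65.91°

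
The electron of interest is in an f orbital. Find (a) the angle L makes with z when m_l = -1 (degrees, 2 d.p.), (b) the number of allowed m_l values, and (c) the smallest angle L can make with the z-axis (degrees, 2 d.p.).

The letter f corresponds to l = 3.
For m_l = -1: cos θ = -1/√12, θ ≈ 106.78°.
There are 2l+1 = 7 values of m_l.
cos θ_min = 3/√12, so θ_min ≈ 30.00°.

θ(m_l=-1) ≈ 106.78°; 7 values; θ_min ≈ 30.00°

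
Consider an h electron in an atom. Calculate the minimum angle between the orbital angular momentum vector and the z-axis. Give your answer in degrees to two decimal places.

For an h orbital, l = 5.
|L| = ℏ√(l(l+1)) = √30 ℏ.
The smallest angle corresponds to the largest L_z, i.e. m_l = l = 5, giving L_z = 5ℏ.
cos θ_min = 5/√30, so θ_min ≈ 24.09°.

θ_min ≈ 24.09°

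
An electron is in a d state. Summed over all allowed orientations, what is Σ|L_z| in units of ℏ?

For a d orbital, l = 2.
The allowed m_l values are -2, -1, 0, 1, 2.
Σ|m_l| = l(l+1) = 6.

Σ|L_z| = 6 ℏ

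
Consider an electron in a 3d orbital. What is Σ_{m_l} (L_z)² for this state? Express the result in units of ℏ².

For 3d, l = 2.
The allowed m_l values are -2, -1, 0, 1, 2.
Summing m² from −2 to 2: Σ m_l² = 10.

Σ(L_z)² = 10 ℏ²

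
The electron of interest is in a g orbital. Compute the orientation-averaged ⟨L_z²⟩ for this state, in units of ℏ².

⟨L_z²⟩ = 6.667 ℏ²

A g state has l = 4.
m_l ∈ {-4, -3, -2, -1, 0, 1, 2, 3, 4}.
Average of L_z² over 9 states: 60/9 ℏ² = 6.667 ℏ².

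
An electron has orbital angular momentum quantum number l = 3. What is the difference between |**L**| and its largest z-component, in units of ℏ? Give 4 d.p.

|L| = 2√3 ℏ ≈ 3.4641ℏ, while L_z,max = lℏ = 3ℏ.
The difference is (2√3 − 3)ℏ ≈ 0.4641ℏ.

|L| − L_z,max ≈ 0.4641ℏ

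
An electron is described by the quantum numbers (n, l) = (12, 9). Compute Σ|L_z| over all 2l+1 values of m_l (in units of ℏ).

Σ|L_z| = 90 ℏ

The allowed m_l values are -9, -8, -7, -6, -5, -4, -3, -2, -1, 0, 1, 2, 3, 4, 5, 6, 7, 8, 9.
Σ|m_l| = 2·9(9+1)/2 = 90.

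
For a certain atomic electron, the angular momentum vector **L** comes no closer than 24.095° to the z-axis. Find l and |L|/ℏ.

l = 5, |L| = √30 ℏ ≈ 5.477ℏ

At minimum angle, m_l = l, so cos θ = l/√(l(l+1)); cos²θ = l/(l+1) = 0.8333.
Thus l = 0.8333/(1 − 0.8333) ≈ 5.
Then |L| = ℏ√(5·6) = √30 ℏ.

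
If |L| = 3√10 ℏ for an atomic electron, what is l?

l = 9

(|L|/ℏ)² = l(l+1) = 90.
Solving: l = 9.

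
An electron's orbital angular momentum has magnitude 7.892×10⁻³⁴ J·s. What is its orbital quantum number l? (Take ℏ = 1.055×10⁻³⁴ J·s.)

l = 7

Dividing by ℏ: |L|/ℏ ≈ 7.481.
(|L|/ℏ)² = l(l+1) ≈ 55.96 ⇒ l = 7.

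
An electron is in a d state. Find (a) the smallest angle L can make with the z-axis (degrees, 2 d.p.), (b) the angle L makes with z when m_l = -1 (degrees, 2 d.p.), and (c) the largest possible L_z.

The letter d corresponds to l = 2.
cos θ_min = 2/√6, so θ_min ≈ 35.26°.
For m_l = -1: cos θ = -1/√6, θ ≈ 114.09°.
L_z,max = lℏ = 2ℏ.

θ_min ≈ 35.26°; θ(m_l=-1) ≈ 114.09°; L_z,max = 2ℏ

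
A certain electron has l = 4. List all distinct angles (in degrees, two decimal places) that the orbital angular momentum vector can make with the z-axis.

|L|² = l(l+1)ℏ² = 20ℏ², so |L| = 2√5 ℏ.
cos θ = m_l/√20 for each m_l ∈ {-4, -3, -2, -1, 0, 1, 2, 3, 4}.

θ ∈ {26.57°, 47.87°, 63.43°, 77.08°, 90.00°, 102.92°, 116.57°, 132.13°, 153.43°}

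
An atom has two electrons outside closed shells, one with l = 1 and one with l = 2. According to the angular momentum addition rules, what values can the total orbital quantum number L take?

L = 1, 2, 3

By the triangle rule, |l₁ − l₂| ≤ L ≤ l₁ + l₂.
Allowed values: L = 1, 2, 3.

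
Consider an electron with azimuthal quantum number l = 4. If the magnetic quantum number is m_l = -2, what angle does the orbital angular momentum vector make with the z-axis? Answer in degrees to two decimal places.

|L| = √(l(l+1)) ℏ = 2√5 ℏ.
L_z = m_l ℏ = −2ℏ.
cos θ = L_z/|L| = -2/√20, so θ ≈ 116.57°.

θ ≈ 116.57°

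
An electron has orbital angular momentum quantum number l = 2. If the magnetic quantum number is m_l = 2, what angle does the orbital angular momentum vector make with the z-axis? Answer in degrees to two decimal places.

|L| = √(l(l+1)) ℏ = √6 ℏ.
L_z = m_l ℏ = 2ℏ.
cos θ = L_z/|L| = 2/√6, so θ ≈ 35.26°.

θ ≈ 35.26°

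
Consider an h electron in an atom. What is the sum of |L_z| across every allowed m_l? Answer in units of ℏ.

For an h orbital, l = 5.
The allowed m_l values are -5, -4, -3, -2, -1, 0, 1, 2, 3, 4, 5.
Σ|m_l| = l(l+1) = 30.

Σ|L_z| = 30 ℏ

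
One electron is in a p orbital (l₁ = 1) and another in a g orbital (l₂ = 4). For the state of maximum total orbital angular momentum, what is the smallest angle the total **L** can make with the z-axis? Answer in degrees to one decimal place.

θ_min ≈ 24.1°

By the triangle rule, |l₁ − l₂| ≤ L ≤ l₁ + l₂.
Allowed values: L = 3, 4, 5.
The maximum is L = 5, with |L_tot| = ℏ√(5·6) = √30 ℏ.
The minimum angle with z is arccos(5/√30) ≈ 24.1°.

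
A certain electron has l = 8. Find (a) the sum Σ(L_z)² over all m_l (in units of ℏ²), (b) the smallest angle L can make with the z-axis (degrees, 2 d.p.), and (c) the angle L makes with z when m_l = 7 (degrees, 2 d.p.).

Σ(L_z)² = 408 ℏ²; θ_min ≈ 19.47°; θ(m_l=7) ≈ 34.42°

Σ m_l² = 408, so Σ(L_z)² = 408 ℏ².
cos θ_min = 8/√72, so θ_min ≈ 19.47°.
For m_l = 7: cos θ = 7/√72, θ ≈ 34.42°.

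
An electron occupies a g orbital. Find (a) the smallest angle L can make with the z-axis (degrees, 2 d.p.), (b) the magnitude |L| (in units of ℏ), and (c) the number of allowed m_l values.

A g state has l = 4.
cos θ_min = 4/√20, so θ_min ≈ 26.57°.
|L| = ℏ√(4·5) = 2√5 ℏ ≈ 4.472ℏ.
There are 2l+1 = 9 values of m_l.

θ_min ≈ 26.57°; |L| = 2√5 ℏ ≈ 4.472ℏ; 9 values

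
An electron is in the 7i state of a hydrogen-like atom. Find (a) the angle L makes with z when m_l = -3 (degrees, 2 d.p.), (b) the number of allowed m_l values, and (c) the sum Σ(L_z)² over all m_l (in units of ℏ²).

For 7i, l = 6.
For m_l = -3: cos θ = -3/√42, θ ≈ 117.58°.
There are 2l+1 = 13 values of m_l.
Σ m_l² = 182, so Σ(L_z)² = 182 ℏ².

θ(m_l=-3) ≈ 117.58°; 13 values; Σ(L_z)² = 182 ℏ²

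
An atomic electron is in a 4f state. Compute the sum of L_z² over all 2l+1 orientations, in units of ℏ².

4f means n = 4, l = 3.
m_l runs from −3 to 3, i.e. {-3, -2, -1, 0, 1, 2, 3}.
Summing m² from −3 to 3: Σ m_l² = 28.

Σ(L_z)² = 28 ℏ²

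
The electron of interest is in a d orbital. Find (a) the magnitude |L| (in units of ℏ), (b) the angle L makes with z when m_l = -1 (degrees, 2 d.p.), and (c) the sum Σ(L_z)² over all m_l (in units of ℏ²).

|L| = √6 ℏ ≈ 2.449ℏ; θ(m_l=-1) ≈ 114.09°; Σ(L_z)² = 10 ℏ²

A d state has l = 2.
|L| = ℏ√(2·3) = √6 ℏ ≈ 2.449ℏ.
For m_l = -1: cos θ = -1/√6, θ ≈ 114.09°.
Σ m_l² = 10, so Σ(L_z)² = 10 ℏ².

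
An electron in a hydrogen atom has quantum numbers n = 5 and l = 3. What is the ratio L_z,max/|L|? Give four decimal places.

L_z,max/|L| = 0.8660

|L| = 2√3 ℏ ≈ 3.4641ℏ, while L_z,max = lℏ = 3ℏ.
L_z,max/|L| = 3/√12 = 0.8660.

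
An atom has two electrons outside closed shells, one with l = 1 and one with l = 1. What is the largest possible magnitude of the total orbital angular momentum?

By the triangle rule, |l₁ − l₂| ≤ L ≤ l₁ + l₂.
L ∈ {0, 1, 2}.
The largest magnitude corresponds to L = 2: |L_tot| = ℏ√(2·3) = √6 ℏ.

|L_tot|_max = √6 ℏ ≈ 2.449ℏ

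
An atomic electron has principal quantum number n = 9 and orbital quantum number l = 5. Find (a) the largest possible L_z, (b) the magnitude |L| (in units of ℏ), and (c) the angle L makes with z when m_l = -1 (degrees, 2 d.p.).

L_z,max = 5ℏ; |L| = √30 ℏ ≈ 5.477ℏ; θ(m_l=-1) ≈ 100.52°

L_z,max = lℏ = 5ℏ.
|L| = ℏ√(5·6) = √30 ℏ ≈ 5.477ℏ.
For m_l = -1: cos θ = -1/√30, θ ≈ 100.52°.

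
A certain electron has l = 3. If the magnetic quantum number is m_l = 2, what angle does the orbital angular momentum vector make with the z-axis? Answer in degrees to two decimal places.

|L| = ℏ√(l(l+1)) = 2√3 ℏ.
L_z = m_l ℏ = 2ℏ.
cos θ = L_z/|L| = 2/√12, so θ ≈ 54.74°.

θ ≈ 54.74°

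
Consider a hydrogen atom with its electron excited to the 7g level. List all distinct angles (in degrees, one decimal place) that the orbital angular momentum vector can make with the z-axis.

θ ∈ {26.6°, 47.9°, 63.4°, 77.1°, 90.0°, 102.9°, 116.6°, 132.1°, 153.4°}

The 7g level has l = 4.
|L| = ℏ√(l(l+1)) = 2√5 ℏ.
cos θ = m_l/√20 for each m_l ∈ {-4, -3, -2, -1, 0, 1, 2, 3, 4}.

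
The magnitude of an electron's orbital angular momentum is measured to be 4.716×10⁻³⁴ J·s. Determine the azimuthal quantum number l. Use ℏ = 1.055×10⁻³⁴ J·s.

l = 4

|L|/ℏ = (4.716×10⁻³⁴)/(1.055×10⁻³⁴) ≈ 4.470.
l(l+1) ≈ 4.470² ≈ 19.98, so l = 4.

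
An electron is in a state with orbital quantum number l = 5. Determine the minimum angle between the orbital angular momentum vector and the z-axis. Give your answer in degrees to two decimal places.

|L|² = l(l+1)ℏ² = 30ℏ², so |L| = √30 ℏ.
The smallest angle corresponds to the largest L_z, i.e. m_l = l = 5, giving L_z = 5ℏ.
cos θ_min = 5/√30, so θ_min ≈ 24.09°.

θ_min ≈ 24.09°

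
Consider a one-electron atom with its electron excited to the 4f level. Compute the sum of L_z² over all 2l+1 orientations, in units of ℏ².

The 4f level has l = 3.
The allowed m_l values are -3, -2, -1, 0, 1, 2, 3.
Σ m_l² = 2·(1 + 4 + 9) = 28.

Σ(L_z)² = 28 ℏ²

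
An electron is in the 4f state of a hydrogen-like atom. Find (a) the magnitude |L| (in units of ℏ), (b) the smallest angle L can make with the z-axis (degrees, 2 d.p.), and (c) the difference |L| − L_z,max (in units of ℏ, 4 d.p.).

|L| = 2√3 ℏ ≈ 3.464ℏ; θ_min ≈ 30.00°; |L|−L_z,max ≈ 0.4641ℏ

For 4f, l = 3.
|L| = ℏ√(3·4) = 2√3 ℏ ≈ 3.464ℏ.
cos θ_min = 3/√12, so θ_min ≈ 30.00°.
|L| − L_z,max = (2√3 − 3)ℏ ≈ 0.4641ℏ.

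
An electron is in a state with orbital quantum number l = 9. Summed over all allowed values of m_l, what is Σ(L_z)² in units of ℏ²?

m_l runs from −9 to 9, i.e. {-9, -8, -7, -6, -5, -4, -3, -2, -1, 0, 1, 2, 3, 4, 5, 6, 7, 8, 9}.
Σ m_l² = 2·(1 + 4 + 9 + 16 + 25 + 36 + 49 + 64 + 81) = 570.

Σ(L_z)² = 570 ℏ²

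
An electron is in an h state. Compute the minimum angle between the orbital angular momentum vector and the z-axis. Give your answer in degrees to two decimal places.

θ_min ≈ 24.09°

An h state has l = 5.
|L| = ℏ√(l(l+1)) = √30 ℏ.
The smallest angle corresponds to the largest L_z, i.e. m_l = l = 5, giving L_z = 5ℏ.
cos θ_min = 5/√30, so θ_min ≈ 24.09°.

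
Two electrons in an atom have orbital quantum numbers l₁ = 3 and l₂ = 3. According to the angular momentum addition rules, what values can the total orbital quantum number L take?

The total orbital quantum number L ranges from |l₁ − l₂| to l₁ + l₂ in integer steps.
L ∈ {0, 1, 2, 3, 4, 5, 6}.

L = 0, 1, 2, 3, 4, 5, 6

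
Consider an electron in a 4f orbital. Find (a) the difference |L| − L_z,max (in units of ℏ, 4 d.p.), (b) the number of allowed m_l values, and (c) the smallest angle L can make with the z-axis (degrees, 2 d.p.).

|L|−L_z,max ≈ 0.4641ℏ; 7 values; θ_min ≈ 30.00°

The 4f subshell has l = 3.
|L| − L_z,max = (2√3 − 3)ℏ ≈ 0.4641ℏ.
There are 2l+1 = 7 values of m_l.
cos θ_min = 3/√12, so θ_min ≈ 30.00°.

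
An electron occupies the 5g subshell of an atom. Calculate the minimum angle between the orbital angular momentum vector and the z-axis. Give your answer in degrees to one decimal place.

The 5g subshell has l = 4.
|L| = ℏ√(l(l+1)) = 2√5 ℏ.
The smallest angle corresponds to the largest L_z, i.e. m_l = l = 4, giving L_z = 4ℏ.
cos θ_min = 4/√20, so θ_min ≈ 26.6°.

θ_min ≈ 26.6°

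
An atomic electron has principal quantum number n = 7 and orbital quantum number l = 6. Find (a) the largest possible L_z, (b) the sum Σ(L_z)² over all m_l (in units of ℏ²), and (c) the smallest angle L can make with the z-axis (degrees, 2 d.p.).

L_z,max = 6ℏ; Σ(L_z)² = 182 ℏ²; θ_min ≈ 22.21°

L_z,max = lℏ = 6ℏ.
Σ m_l² = 182, so Σ(L_z)² = 182 ℏ².
cos θ_min = 6/√42, so θ_min ≈ 22.21°.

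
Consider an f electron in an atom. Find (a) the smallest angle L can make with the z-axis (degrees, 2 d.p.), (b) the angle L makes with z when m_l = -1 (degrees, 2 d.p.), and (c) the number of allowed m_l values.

θ_min ≈ 30.00°; θ(m_l=-1) ≈ 106.78°; 7 values

For an f orbital, l = 3.
cos θ_min = 3/√12, so θ_min ≈ 30.00°.
For m_l = -1: cos θ = -1/√12, θ ≈ 106.78°.
There are 2l+1 = 7 values of m_l.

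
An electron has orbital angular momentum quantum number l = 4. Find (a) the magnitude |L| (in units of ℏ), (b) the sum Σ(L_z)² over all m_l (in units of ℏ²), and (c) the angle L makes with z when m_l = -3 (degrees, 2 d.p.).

|L| = ℏ√(4·5) = 2√5 ℏ ≈ 4.472ℏ.
Σ m_l² = 60, so Σ(L_z)² = 60 ℏ².
For m_l = -3: cos θ = -3/√20, θ ≈ 132.13°.

|L| = 2√5 ℏ ≈ 4.472ℏ; Σ(L_z)² = 60 ℏ²; θ(m_l=-3) ≈ 132.13°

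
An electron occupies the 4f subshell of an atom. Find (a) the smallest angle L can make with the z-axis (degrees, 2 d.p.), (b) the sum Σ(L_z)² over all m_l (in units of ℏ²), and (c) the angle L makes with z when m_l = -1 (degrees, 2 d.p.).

θ_min ≈ 30.00°; Σ(L_z)² = 28 ℏ²; θ(m_l=-1) ≈ 106.78°

4f means n = 4, l = 3.
cos θ_min = 3/√12, so θ_min ≈ 30.00°.
Σ m_l² = 28, so Σ(L_z)² = 28 ℏ².
For m_l = -1: cos θ = -1/√12, θ ≈ 106.78°.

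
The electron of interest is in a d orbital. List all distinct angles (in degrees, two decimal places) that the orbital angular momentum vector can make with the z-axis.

θ ∈ {35.26°, 65.91°, 90.00°, 114.09°, 144.74°}

For a d orbital, l = 2.
|L| = ℏ√(l(l+1)) = √6 ℏ.
cos θ = m_l/√6 for each m_l ∈ {-2, -1, 0, 1, 2}.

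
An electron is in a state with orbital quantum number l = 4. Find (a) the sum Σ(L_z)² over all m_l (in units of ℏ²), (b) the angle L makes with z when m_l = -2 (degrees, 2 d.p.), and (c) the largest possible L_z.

Σ(L_z)² = 60 ℏ²; θ(m_l=-2) ≈ 116.57°; L_z,max = 4ℏ

Σ m_l² = 60, so Σ(L_z)² = 60 ℏ².
For m_l = -2: cos θ = -2/√20, θ ≈ 116.57°.
L_z,max = lℏ = 4ℏ.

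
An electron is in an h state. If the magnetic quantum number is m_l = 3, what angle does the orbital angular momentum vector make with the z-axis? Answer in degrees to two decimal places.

θ ≈ 56.79°

An h state has l = 5.
|L| = ℏ√(l(l+1)) = √30 ℏ.
L_z = m_l ℏ = 3ℏ.
cos θ = L_z/|L| = 3/√30, so θ ≈ 56.79°.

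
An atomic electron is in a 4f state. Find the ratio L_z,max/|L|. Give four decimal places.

For 4f, l = 3.
|L| = 2√3 ℏ ≈ 3.4641ℏ, while L_z,max = lℏ = 3ℏ.
L_z,max/|L| = 3/√12 = 0.8660.

L_z,max/|L| = 0.8660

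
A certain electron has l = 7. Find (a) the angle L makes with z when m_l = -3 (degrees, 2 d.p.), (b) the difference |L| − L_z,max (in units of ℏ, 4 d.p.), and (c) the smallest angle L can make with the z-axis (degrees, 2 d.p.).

For m_l = -3: cos θ = -3/√56, θ ≈ 113.63°.
|L| − L_z,max = (2√14 − 7)ℏ ≈ 0.4833ℏ.
cos θ_min = 7/√56, so θ_min ≈ 20.70°.

θ(m_l=-3) ≈ 113.63°; |L|−L_z,max ≈ 0.4833ℏ; θ_min ≈ 20.70°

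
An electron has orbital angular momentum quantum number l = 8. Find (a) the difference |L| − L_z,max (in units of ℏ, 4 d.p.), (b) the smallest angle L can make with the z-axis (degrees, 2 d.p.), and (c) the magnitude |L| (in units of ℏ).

|L|−L_z,max ≈ 0.4853ℏ; θ_min ≈ 19.47°; |L| = 6√2 ℏ ≈ 8.485ℏ

|L| − L_z,max = (6√2 − 8)ℏ ≈ 0.4853ℏ.
cos θ_min = 8/√72, so θ_min ≈ 19.47°.
|L| = ℏ√(8·9) = 6√2 ℏ ≈ 8.485ℏ.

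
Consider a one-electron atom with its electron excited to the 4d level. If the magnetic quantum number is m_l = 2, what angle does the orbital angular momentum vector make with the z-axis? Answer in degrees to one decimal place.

The 4d level has l = 2.
|L| = ℏ√(l(l+1)) = √6 ℏ.
L_z = m_l ℏ = 2ℏ.
cos θ = L_z/|L| = 2/√6, so θ ≈ 35.3°.

θ ≈ 35.3°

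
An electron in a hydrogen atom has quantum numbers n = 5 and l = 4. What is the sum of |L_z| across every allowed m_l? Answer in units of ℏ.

Σ|L_z| = 20 ℏ

m_l ∈ {-4, -3, -2, -1, 0, 1, 2, 3, 4}.
Σ|m_l| = l(l+1) = 20.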